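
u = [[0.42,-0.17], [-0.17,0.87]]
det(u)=0.336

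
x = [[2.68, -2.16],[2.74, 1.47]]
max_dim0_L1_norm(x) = 5.42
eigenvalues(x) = [(2.08+2.36j), (2.08-2.36j)]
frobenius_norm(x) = 4.64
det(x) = 9.86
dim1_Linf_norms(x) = [2.68, 2.74]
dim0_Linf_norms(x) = [2.74, 2.16]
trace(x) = 4.15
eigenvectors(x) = [[0.17+0.64j,0.17-0.64j], [0.75+0.00j,(0.75-0j)]]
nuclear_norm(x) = 6.42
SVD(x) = [[-0.79, -0.61], [-0.61, 0.79]] @ diag([3.8815404421075455, 2.539713329547957]) @ [[-0.98, 0.21], [0.21, 0.98]]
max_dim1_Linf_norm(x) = 2.74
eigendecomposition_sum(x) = [[(1.34+0.91j), -1.08+0.95j], [1.37-1.21j, 0.74+1.44j]] + [[(1.34-0.91j), (-1.08-0.95j)],[1.37+1.21j, 0.74-1.44j]]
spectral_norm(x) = 3.88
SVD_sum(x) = [[3.00, -0.64], [2.32, -0.50]] + [[-0.32, -1.52], [0.42, 1.97]]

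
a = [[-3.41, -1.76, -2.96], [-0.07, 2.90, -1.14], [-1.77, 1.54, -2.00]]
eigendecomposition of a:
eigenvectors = [[0.88,  0.67,  0.48], [0.07,  -0.29,  -0.74], [0.46,  -0.68,  -0.47]]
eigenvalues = [-5.12, 0.39, 2.22]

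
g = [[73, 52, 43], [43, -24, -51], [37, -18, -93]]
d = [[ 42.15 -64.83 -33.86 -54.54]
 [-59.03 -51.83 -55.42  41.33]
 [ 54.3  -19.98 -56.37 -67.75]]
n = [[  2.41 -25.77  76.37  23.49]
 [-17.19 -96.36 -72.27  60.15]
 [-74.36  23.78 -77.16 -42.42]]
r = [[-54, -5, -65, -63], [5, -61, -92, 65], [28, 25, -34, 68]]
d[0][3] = -54.54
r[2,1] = 25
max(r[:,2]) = -34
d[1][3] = 41.33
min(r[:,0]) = -54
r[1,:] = [5, -61, -92, 65]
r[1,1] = -61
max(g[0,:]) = 73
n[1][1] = -96.36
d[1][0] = -59.03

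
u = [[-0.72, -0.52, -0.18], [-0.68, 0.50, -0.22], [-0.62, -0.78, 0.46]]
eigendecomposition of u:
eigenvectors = [[0.77, 0.27, 0.09],[0.39, -0.26, -0.56],[0.50, -0.93, 0.82]]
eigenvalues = [-1.1, 0.42, 0.93]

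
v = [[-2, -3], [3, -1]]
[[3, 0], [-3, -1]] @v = [[-6, -9], [3, 10]]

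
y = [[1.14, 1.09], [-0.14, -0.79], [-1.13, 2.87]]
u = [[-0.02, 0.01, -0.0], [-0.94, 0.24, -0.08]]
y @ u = [[-1.05, 0.27, -0.09],[0.75, -0.19, 0.06],[-2.68, 0.68, -0.23]]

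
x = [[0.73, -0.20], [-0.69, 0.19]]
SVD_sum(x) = [[0.73, -0.2], [-0.69, 0.19]] + [[0.00, 0.00],[0.00, 0.00]]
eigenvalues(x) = [0.92, 0.0]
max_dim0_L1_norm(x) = 1.42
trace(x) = 0.92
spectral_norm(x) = 1.04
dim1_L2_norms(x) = [0.76, 0.72]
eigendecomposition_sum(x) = [[0.73, -0.20], [-0.69, 0.19]] + [[0.00, 0.0],[0.00, 0.00]]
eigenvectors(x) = [[0.73, 0.26], [-0.69, 0.96]]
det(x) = 0.00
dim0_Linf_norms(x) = [0.73, 0.2]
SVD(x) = [[-0.73,0.69], [0.69,0.73]] @ diag([1.0416811164788042, 0.0006719906782664979]) @ [[-0.96, 0.26], [0.26, 0.96]]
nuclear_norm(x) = 1.04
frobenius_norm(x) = 1.04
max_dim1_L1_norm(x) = 0.93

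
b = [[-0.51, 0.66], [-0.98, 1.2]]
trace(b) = 0.69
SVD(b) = [[-0.47, -0.88], [-0.88, 0.47]] @ diag([1.7594626453591886, 0.019778766029383655]) @ [[0.63,  -0.78], [-0.78,  -0.63]]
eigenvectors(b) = [[-0.76, -0.5], [-0.65, -0.87]]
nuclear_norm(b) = 1.78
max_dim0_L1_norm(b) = 1.86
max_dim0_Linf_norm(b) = 1.2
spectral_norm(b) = 1.76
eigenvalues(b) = [0.05, 0.64]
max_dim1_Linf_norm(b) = 1.2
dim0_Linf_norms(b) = [0.98, 1.2]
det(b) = 0.03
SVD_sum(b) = [[-0.52, 0.65], [-0.97, 1.21]] + [[0.01, 0.01], [-0.01, -0.01]]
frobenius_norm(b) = 1.76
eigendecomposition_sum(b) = [[0.11,-0.06],[0.09,-0.05]] + [[-0.62, 0.72], [-1.07, 1.25]]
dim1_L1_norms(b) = [1.17, 2.18]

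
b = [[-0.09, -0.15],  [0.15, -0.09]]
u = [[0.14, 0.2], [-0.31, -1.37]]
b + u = [[0.05, 0.05], [-0.16, -1.46]]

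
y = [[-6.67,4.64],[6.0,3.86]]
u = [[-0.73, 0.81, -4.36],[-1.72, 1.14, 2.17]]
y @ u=[[-3.11, -0.11, 39.15], [-11.02, 9.26, -17.78]]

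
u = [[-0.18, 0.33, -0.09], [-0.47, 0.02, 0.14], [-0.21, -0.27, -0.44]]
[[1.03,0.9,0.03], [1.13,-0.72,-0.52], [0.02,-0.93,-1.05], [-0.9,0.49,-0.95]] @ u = [[-0.61, 0.35, 0.02], [0.24, 0.5, 0.03], [0.65, 0.27, 0.33], [0.13, -0.03, 0.57]]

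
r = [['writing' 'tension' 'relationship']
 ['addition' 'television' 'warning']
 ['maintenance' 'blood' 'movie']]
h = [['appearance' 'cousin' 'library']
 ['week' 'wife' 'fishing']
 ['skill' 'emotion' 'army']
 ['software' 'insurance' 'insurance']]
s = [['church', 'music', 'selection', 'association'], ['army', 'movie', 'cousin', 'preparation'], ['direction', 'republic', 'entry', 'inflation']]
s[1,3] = 'preparation'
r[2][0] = 'maintenance'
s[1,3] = 'preparation'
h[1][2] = 'fishing'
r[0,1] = 'tension'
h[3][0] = 'software'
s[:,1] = ['music', 'movie', 'republic']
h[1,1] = 'wife'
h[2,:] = ['skill', 'emotion', 'army']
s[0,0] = 'church'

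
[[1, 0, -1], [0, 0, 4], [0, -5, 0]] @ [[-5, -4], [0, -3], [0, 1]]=[[-5, -5], [0, 4], [0, 15]]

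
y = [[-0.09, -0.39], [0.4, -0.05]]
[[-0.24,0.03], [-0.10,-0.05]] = y@[[-0.17, -0.13], [0.65, -0.05]]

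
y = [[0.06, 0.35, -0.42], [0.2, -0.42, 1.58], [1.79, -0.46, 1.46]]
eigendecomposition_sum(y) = [[(0.03+0.41j), (0.18-0.02j), (-0.21+0.03j)], [-0.83-0.75j, -0.31+0.36j, (0.36-0.44j)], [(0.12-0.73j), -0.31-0.04j, 0.37+0.04j]] + [[0.03-0.41j, 0.18+0.02j, (-0.21-0.03j)],[-0.83+0.75j, (-0.31-0.36j), (0.36+0.44j)],[0.12+0.73j, (-0.31+0.04j), (0.37-0.04j)]] + [[-0.01+0.00j, (-0-0j), (-0+0j)], [(1.86-0j), (0.19+0j), 0.86-0.00j], [(1.56-0j), (0.16+0j), (0.72-0j)]]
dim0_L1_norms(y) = [2.05, 1.23, 3.46]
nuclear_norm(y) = 3.98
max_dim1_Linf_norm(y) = 1.79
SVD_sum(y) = [[-0.22, 0.09, -0.29], [0.84, -0.35, 1.12], [1.34, -0.55, 1.77]] + [[0.28,0.07,-0.19], [-0.64,-0.15,0.44], [0.45,0.10,-0.31]] + [[-0.0, 0.20, 0.06],[-0.0, 0.07, 0.02],[0.00, -0.02, -0.00]]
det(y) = 0.62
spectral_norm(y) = 2.73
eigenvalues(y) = [(0.1+0.82j), (0.1-0.82j), (0.91+0j)]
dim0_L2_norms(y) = [1.8, 0.71, 2.19]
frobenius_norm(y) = 2.93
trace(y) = 1.10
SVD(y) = [[0.14, 0.34, -0.93], [-0.53, -0.77, -0.36], [-0.84, 0.54, 0.07]] @ diag([2.730714071183702, 1.0283308933715105, 0.21985503218504487]) @ [[-0.59, 0.24, -0.77],[0.81, 0.19, -0.55],[0.01, -0.95, -0.3]]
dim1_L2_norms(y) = [0.55, 1.65, 2.36]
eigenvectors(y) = [[(0.22+0.2j), (0.22-0.2j), 0j], [(-0.8+0j), (-0.8-0j), (-0.77+0j)], [-0.29-0.44j, -0.29+0.44j, (-0.64+0j)]]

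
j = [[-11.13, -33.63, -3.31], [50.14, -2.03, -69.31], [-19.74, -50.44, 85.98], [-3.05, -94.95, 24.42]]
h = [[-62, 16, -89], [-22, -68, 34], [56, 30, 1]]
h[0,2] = -89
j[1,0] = 50.14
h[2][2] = 1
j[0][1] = -33.63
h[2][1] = 30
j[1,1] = -2.03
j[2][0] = -19.74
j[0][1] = -33.63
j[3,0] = -3.05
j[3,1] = -94.95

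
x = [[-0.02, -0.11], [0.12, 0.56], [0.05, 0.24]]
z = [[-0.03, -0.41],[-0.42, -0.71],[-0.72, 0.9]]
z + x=[[-0.05, -0.52],[-0.30, -0.15],[-0.67, 1.14]]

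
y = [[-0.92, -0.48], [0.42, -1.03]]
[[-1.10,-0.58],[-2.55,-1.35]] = y@ [[-0.08, -0.04], [2.44, 1.29]]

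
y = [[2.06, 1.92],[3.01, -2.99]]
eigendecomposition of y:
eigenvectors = [[0.89, -0.30], [0.45, 0.95]]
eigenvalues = [3.02, -3.95]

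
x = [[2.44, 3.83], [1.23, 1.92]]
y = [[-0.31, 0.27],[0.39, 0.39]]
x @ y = [[0.74, 2.15], [0.37, 1.08]]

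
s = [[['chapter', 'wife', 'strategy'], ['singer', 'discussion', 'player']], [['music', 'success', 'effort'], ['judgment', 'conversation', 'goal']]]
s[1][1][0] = 'judgment'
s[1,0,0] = 'music'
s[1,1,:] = ['judgment', 'conversation', 'goal']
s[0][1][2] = 'player'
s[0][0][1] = 'wife'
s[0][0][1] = 'wife'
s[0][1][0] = 'singer'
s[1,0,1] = 'success'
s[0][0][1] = 'wife'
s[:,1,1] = ['discussion', 'conversation']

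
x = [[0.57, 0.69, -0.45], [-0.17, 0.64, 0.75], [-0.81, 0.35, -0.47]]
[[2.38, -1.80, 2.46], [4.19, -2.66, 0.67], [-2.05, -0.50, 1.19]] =x @ [[2.29, -0.17, 0.32], [3.56, -3.09, 2.53], [3.07, -0.95, -1.19]]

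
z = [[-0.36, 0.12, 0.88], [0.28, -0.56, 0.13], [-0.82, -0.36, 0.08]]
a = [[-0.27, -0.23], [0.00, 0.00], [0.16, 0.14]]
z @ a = [[0.24,0.21],[-0.05,-0.05],[0.23,0.20]]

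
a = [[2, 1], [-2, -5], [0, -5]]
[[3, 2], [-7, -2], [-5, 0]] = a@[[1, 1], [1, 0]]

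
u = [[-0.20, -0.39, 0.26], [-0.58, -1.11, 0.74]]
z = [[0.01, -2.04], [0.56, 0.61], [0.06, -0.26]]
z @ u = [[1.18, 2.26, -1.51], [-0.47, -0.9, 0.60], [0.14, 0.27, -0.18]]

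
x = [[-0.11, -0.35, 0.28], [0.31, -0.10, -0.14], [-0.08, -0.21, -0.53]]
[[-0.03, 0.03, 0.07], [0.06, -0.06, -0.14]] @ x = [[0.01,-0.01,-0.05], [-0.01,0.01,0.1]]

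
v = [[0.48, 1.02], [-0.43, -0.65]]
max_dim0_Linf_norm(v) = 1.02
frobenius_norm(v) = 1.37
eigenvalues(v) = [(-0.08+0.35j), (-0.08-0.35j)]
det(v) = 0.13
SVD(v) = [[-0.82, 0.57], [0.57, 0.82]] @ diag([1.367343191820411, 0.09258831342221495]) @ [[-0.47, -0.88], [-0.88, 0.47]]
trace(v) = -0.17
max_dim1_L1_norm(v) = 1.5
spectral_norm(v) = 1.37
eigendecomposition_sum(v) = [[0.24+0.24j, (0.51+0.13j)], [-0.21-0.05j, (-0.32+0.1j)]] + [[(0.24-0.24j), (0.51-0.13j)], [-0.22+0.05j, (-0.32-0.1j)]]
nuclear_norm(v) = 1.46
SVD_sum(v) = [[0.53, 1.0], [-0.36, -0.69]] + [[-0.05, 0.02], [-0.07, 0.04]]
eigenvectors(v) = [[0.84+0.00j, (0.84-0j)],[-0.46+0.28j, (-0.46-0.28j)]]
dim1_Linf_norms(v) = [1.02, 0.65]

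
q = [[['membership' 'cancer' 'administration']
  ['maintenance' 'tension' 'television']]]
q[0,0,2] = 'administration'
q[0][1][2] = 'television'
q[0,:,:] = [['membership', 'cancer', 'administration'], ['maintenance', 'tension', 'television']]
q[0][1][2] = 'television'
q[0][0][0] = 'membership'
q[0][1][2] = 'television'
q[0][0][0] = 'membership'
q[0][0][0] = 'membership'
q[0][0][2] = 'administration'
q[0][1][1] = 'tension'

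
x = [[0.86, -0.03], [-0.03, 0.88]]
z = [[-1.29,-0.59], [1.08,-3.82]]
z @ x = [[-1.09, -0.48], [1.04, -3.39]]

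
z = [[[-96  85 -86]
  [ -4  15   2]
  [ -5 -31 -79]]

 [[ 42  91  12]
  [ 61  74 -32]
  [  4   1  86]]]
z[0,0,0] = -96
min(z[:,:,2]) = -86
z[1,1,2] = -32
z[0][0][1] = 85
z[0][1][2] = 2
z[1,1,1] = 74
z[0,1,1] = 15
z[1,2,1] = 1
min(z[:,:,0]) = -96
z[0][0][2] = -86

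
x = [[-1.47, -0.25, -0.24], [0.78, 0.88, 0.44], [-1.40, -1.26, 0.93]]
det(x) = -1.742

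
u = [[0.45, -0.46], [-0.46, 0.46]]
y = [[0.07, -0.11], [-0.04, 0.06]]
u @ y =[[0.05, -0.08],  [-0.05, 0.08]]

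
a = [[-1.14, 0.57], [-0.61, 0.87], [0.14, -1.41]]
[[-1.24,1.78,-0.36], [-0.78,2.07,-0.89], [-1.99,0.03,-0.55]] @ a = [[0.28, 1.35],[-0.50, 2.61],[2.17, -0.33]]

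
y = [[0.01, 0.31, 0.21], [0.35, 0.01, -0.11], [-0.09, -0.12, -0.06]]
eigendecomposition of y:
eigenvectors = [[0.53, 0.69, 0.28],  [0.76, -0.72, -0.55],  [-0.38, -0.09, 0.79]]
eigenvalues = [0.31, -0.34, -0.01]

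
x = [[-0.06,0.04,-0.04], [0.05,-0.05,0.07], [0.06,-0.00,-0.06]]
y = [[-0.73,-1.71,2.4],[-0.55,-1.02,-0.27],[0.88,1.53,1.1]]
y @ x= [[0.1, 0.06, -0.23], [-0.03, 0.03, -0.03], [0.09, -0.04, 0.01]]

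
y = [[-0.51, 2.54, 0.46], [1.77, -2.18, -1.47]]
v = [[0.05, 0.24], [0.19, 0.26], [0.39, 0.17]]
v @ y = [[0.40, -0.4, -0.33], [0.36, -0.08, -0.29], [0.1, 0.62, -0.07]]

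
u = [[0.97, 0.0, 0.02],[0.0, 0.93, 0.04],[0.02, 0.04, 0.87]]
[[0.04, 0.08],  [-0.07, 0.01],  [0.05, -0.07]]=u@[[0.04, 0.08], [-0.08, 0.01], [0.06, -0.08]]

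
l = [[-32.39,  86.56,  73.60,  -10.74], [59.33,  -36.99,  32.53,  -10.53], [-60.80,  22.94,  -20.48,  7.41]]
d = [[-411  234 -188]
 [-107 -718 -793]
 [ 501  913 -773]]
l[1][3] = -10.53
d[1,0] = -107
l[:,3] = [-10.74, -10.53, 7.41]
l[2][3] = 7.41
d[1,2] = -793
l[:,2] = [73.6, 32.53, -20.48]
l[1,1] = -36.99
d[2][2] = -773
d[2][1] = 913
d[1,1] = -718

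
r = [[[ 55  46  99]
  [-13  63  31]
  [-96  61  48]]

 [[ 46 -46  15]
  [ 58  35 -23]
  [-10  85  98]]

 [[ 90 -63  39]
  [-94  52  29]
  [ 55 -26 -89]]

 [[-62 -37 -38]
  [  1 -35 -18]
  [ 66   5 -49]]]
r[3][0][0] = -62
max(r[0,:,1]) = 63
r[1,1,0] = 58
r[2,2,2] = -89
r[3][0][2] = -38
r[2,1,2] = 29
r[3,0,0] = -62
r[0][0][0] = 55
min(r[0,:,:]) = -96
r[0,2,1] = 61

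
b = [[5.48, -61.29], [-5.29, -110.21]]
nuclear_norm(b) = 133.48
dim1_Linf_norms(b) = [61.29, 110.21]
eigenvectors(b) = [[1.00, 0.46], [-0.04, 0.89]]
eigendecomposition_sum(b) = [[8.03, -4.16], [-0.36, 0.19]] + [[-2.55, -57.13], [-4.93, -110.40]]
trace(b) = -104.73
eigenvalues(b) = [8.22, -112.95]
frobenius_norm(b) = 126.34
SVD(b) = [[0.49,0.87],[0.87,-0.49]] @ diag([126.12121993966204, 7.359387266029065]) @ [[-0.02, -1.0], [1.00, -0.02]]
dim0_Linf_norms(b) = [5.48, 110.21]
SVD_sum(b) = [[-0.95, -61.19], [-1.72, -110.27]] + [[6.43,-0.1], [-3.57,0.06]]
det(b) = -928.17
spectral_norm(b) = 126.12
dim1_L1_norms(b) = [66.77, 115.5]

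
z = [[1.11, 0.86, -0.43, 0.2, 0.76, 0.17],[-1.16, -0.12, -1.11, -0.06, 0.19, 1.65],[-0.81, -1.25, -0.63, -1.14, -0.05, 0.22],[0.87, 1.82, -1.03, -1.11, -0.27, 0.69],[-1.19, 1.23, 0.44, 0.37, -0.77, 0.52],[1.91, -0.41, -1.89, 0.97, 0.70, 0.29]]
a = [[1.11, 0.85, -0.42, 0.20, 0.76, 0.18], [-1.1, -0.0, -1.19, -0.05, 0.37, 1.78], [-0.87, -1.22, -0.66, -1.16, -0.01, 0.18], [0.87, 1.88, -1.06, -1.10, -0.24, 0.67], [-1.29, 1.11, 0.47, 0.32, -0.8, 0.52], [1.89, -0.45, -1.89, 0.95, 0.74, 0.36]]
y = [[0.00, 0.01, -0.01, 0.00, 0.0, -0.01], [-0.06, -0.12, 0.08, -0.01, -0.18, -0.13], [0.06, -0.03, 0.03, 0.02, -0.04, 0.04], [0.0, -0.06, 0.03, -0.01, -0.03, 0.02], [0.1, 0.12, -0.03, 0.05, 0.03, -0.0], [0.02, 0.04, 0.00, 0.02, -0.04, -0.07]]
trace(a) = -1.09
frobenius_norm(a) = 5.74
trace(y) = -0.14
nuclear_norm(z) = 11.79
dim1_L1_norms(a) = [3.52, 4.49, 4.1, 5.82, 4.51, 6.28]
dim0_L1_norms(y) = [0.24, 0.38, 0.18, 0.11, 0.32, 0.27]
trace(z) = -1.23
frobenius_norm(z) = 5.66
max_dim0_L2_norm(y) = 0.19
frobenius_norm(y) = 0.36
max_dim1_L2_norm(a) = 2.99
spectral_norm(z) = 3.62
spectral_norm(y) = 0.30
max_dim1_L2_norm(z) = 2.98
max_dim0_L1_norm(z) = 7.05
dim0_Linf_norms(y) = [0.1, 0.12, 0.08, 0.05, 0.18, 0.13]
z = a + y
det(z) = -5.36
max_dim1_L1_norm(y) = 0.58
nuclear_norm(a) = 11.97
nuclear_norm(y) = 0.58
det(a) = -6.26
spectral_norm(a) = 3.67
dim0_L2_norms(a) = [3.03, 2.68, 2.64, 1.9, 1.4, 2.02]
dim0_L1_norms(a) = [7.13, 5.51, 5.69, 3.78, 2.92, 3.69]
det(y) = 0.00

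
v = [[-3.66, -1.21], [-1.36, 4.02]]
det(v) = -16.36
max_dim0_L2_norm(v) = 4.2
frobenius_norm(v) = 5.73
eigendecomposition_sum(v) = [[-3.77,-0.58], [-0.65,-0.1]] + [[0.11,  -0.63], [-0.71,  4.12]]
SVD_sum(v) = [[-0.05, 0.14], [-1.49, 3.97]] + [[-3.61, -1.35], [0.13, 0.05]]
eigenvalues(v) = [-3.87, 4.23]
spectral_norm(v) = 4.24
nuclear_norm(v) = 8.10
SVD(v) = [[0.04, 1.00], [1.00, -0.04]] @ diag([4.244299322104998, 3.854299322104999]) @ [[-0.35, 0.94],[-0.94, -0.35]]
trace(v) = 0.36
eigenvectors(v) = [[-0.99, 0.15],[-0.17, -0.99]]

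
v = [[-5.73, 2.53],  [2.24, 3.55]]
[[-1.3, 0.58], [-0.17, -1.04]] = v@[[0.16, -0.18], [-0.15, -0.18]]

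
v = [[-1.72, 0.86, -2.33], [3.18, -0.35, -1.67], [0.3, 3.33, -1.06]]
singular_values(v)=[3.97, 3.71, 2.22]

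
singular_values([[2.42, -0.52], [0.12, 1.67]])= [2.49, 1.64]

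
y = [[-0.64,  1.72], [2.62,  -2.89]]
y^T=[[-0.64, 2.62], [1.72, -2.89]]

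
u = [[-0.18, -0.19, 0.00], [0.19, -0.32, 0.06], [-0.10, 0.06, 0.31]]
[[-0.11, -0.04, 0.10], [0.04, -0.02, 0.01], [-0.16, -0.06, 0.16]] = u @ [[0.52, 0.11, -0.38],[0.11, 0.1, -0.18],[-0.38, -0.18, 0.42]]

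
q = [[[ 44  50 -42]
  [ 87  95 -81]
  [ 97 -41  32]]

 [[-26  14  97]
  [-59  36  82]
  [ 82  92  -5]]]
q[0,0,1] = 50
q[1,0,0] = -26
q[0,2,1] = -41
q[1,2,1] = 92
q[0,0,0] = 44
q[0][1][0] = 87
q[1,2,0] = 82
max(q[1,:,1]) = 92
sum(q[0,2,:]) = 88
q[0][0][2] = -42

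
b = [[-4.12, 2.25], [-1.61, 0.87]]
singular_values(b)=[5.04, 0.01]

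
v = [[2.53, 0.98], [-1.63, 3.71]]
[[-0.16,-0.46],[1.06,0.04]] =v@[[-0.15,-0.16], [0.22,-0.06]]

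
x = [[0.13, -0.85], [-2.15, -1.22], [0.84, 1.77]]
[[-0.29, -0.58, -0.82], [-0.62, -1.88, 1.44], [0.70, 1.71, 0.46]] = x @ [[0.09, 0.45, -1.12], [0.35, 0.75, 0.79]]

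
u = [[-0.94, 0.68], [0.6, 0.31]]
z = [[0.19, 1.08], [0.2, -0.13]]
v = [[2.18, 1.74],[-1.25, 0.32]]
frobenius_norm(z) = 1.12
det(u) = -0.70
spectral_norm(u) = 1.21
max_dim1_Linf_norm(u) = 0.94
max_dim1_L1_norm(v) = 3.92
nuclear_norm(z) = 1.32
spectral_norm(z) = 1.10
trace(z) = 0.06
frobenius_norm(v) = 3.07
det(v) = 2.87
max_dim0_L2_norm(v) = 2.51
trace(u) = -0.63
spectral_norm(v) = 2.91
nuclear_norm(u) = 1.79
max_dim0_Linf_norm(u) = 0.94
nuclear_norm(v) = 3.90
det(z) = -0.24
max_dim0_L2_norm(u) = 1.12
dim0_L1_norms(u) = [1.54, 0.99]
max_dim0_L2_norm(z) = 1.09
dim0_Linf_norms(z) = [0.2, 1.08]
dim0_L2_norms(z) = [0.28, 1.09]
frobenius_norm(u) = 1.34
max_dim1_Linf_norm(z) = 1.08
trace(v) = 2.50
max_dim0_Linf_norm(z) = 1.08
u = z @ v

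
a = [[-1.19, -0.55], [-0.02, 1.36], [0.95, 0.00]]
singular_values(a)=[1.69, 1.27]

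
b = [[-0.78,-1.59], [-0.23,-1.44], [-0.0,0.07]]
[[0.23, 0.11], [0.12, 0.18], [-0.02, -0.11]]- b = [[1.01, 1.7], [0.35, 1.62], [-0.02, -0.18]]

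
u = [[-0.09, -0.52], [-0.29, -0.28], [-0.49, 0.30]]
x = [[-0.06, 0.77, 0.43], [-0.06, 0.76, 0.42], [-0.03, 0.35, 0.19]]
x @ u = [[-0.43,-0.06], [-0.42,-0.06], [-0.19,-0.03]]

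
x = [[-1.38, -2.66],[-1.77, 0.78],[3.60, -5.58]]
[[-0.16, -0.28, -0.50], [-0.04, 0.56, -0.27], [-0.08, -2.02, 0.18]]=x @[[0.04, -0.22, 0.19], [0.04, 0.22, 0.09]]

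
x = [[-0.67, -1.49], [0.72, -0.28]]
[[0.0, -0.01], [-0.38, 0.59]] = x @ [[-0.45, 0.7], [0.2, -0.31]]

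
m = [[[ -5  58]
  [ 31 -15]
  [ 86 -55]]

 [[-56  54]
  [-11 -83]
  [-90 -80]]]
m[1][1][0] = -11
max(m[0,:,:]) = 86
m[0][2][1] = -55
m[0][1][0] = 31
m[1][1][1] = -83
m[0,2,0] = 86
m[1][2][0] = -90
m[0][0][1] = 58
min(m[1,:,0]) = -90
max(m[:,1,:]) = 31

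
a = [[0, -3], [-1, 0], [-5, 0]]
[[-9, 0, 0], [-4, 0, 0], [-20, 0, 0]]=a @ [[4, 0, 0], [3, 0, 0]]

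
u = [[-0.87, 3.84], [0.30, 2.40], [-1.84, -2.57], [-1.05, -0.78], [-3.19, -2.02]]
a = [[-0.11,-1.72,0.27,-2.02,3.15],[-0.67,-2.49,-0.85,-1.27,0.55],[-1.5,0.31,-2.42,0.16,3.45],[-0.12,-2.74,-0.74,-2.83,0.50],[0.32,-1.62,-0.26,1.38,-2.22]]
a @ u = [[-8.84, -10.03],[0.98, -6.48],[-5.32, -5.89],[2.02, -3.94],[5.35, 1.42]]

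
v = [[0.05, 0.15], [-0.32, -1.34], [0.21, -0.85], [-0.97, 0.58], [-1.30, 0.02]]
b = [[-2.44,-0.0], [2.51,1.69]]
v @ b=[[0.25, 0.25], [-2.58, -2.26], [-2.65, -1.44], [3.82, 0.98], [3.22, 0.03]]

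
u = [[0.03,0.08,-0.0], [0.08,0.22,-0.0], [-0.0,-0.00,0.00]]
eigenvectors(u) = [[-0.94, -0.34, 0.00], [0.34, -0.94, 0.00], [0.00, 0.0, 1.00]]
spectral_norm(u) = 0.25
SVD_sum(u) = [[0.03, 0.08, 0.00], [0.08, 0.22, 0.00], [0.00, 0.0, 0.0]] + [[0.00, -0.0, 0.00], [-0.00, 0.0, 0.0], [0.0, 0.00, 0.0]] + [[0.0, 0.0, 0.0], [0.00, 0.00, 0.0], [0.00, 0.00, 0.0]]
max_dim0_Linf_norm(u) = 0.22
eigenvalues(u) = [0.0, 0.25, 0.0]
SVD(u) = [[-0.34, -0.94, 0.0], [-0.94, 0.34, 0.00], [0.0, 0.00, 1.00]] @ diag([0.24919742348374224, 0.000802576516257762, 0.0]) @ [[-0.34, -0.94, -0.00], [-0.94, 0.34, 0.00], [0.0, 0.0, 1.00]]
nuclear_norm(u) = 0.25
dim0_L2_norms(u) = [0.09, 0.23, 0.0]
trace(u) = 0.25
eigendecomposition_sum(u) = [[0.0, -0.0, 0.0], [-0.00, 0.0, 0.0], [0.00, 0.00, 0.0]] + [[0.03, 0.08, 0.0],  [0.08, 0.22, 0.0],  [0.0, 0.0, 0.00]] + [[0.0,0.0,0.0],  [0.00,0.00,0.0],  [0.0,0.00,0.00]]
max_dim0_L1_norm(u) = 0.3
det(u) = 0.00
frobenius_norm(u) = 0.25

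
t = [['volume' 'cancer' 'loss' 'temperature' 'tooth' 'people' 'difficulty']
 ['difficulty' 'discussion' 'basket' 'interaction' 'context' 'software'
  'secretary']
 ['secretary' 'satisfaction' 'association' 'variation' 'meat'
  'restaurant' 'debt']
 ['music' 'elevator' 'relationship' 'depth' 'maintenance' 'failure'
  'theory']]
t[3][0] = 'music'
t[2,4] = 'meat'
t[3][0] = 'music'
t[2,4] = 'meat'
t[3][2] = 'relationship'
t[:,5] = ['people', 'software', 'restaurant', 'failure']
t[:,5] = ['people', 'software', 'restaurant', 'failure']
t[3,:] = ['music', 'elevator', 'relationship', 'depth', 'maintenance', 'failure', 'theory']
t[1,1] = 'discussion'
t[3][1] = 'elevator'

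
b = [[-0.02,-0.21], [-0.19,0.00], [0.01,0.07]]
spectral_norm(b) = 0.23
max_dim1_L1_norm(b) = 0.23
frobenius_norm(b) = 0.29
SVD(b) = [[0.91, -0.27], [0.28, 0.96], [-0.31, 0.07]] @ diag([0.225172225729667, 0.18680864209117273]) @ [[-0.33, -0.94], [-0.94, 0.33]]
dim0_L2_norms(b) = [0.19, 0.22]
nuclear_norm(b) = 0.41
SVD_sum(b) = [[-0.07, -0.19], [-0.02, -0.06], [0.02, 0.07]] + [[0.05, -0.02], [-0.17, 0.06], [-0.01, 0.0]]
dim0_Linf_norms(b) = [0.19, 0.21]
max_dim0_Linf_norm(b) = 0.21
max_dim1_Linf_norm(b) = 0.21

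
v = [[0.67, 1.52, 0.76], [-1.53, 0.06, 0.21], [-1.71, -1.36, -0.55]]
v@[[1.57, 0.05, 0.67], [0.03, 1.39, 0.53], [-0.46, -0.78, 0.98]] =[[0.75, 1.55, 2.00], [-2.5, -0.16, -0.79], [-2.47, -1.55, -2.41]]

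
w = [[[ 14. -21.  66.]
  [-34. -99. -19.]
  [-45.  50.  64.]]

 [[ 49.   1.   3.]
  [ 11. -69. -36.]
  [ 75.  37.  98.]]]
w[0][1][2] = -19.0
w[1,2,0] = 75.0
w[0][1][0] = -34.0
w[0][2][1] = 50.0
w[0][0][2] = 66.0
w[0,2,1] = 50.0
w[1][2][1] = 37.0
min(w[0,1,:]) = -99.0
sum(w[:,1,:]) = -246.0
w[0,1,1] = -99.0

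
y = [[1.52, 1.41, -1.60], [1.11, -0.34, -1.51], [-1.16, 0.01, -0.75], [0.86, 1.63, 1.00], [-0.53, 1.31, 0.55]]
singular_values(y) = [3.1, 2.68, 1.52]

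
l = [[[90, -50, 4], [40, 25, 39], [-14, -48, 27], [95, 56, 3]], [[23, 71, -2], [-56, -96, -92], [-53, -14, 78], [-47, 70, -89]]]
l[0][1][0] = 40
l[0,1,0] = 40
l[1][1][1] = -96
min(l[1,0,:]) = -2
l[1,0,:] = [23, 71, -2]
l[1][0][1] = 71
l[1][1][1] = -96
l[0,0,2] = 4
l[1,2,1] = -14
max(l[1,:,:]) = 78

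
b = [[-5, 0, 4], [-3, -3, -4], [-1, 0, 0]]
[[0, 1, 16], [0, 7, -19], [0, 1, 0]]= b @ [[0, -1, 0], [0, 0, 1], [0, -1, 4]]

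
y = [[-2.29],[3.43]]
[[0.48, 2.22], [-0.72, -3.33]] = y@[[-0.21, -0.97]]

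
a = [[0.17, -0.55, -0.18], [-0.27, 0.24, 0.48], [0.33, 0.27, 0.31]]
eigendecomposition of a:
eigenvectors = [[0.52+0.00j, -0.74+0.00j, -0.74-0.00j], [(0.67+0j), (0.54+0.16j), (0.54-0.16j)], [(-0.53+0j), -0.15+0.32j, (-0.15-0.32j)]]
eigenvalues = [(-0.35+0j), (0.54+0.2j), (0.54-0.2j)]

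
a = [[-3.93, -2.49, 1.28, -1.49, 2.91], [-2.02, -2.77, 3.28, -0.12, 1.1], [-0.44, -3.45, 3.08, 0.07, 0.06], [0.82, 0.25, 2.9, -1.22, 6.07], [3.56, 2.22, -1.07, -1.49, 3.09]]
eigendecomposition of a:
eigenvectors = [[-0.81+0.00j,(0.02-0.15j),(0.02+0.15j),0.03-0.01j,(0.03+0.01j)],[-0.40+0.00j,-0.11-0.02j,-0.11+0.02j,(-0.21+0.15j),(-0.21-0.15j)],[-0.18+0.00j,(-0.02-0.11j),(-0.02+0.11j),(-0.37+0.06j),-0.37-0.06j],[-0.16+0.00j,(-0.87+0j),-0.87-0.00j,(0.77+0j),0.77-0.00j],[0.35+0.00j,(-0.38-0.24j),-0.38+0.24j,(0.44+0.09j),0.44-0.09j]]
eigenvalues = [(-6.41+0j), (1.54+2.22j), (1.54-2.22j), (0.79+1j), (0.79-1j)]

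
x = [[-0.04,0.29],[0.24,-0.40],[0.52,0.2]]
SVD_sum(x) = [[-0.06, 0.0], [0.27, -0.02], [0.50, -0.04]] + [[0.02, 0.29], [-0.03, -0.38], [0.02, 0.24]]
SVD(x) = [[-0.11, 0.54],[0.47, -0.71],[0.88, 0.45]] @ diag([0.5743544846571802, 0.5327447099260441]) @ [[1.0, -0.08], [0.08, 1.00]]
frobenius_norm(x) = 0.78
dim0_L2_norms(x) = [0.57, 0.53]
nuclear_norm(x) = 1.11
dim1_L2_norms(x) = [0.29, 0.47, 0.56]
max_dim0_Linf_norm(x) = 0.52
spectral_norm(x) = 0.57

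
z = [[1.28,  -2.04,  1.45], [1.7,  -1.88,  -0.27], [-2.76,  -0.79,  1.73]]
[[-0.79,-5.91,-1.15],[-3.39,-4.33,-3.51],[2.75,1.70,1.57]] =z@ [[-0.39, -1.67, -0.08], [1.23, 0.97, 1.58], [1.53, -1.24, 1.50]]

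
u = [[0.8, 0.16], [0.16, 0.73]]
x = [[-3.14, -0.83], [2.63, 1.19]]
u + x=[[-2.34,-0.67], [2.79,1.92]]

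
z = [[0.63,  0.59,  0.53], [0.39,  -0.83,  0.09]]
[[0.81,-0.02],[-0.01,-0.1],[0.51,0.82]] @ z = [[0.5,0.49,0.43],  [-0.05,0.08,-0.01],  [0.64,-0.38,0.34]]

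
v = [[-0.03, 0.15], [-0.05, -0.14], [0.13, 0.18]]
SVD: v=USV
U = [[0.44, 0.84],  [-0.51, -0.06],  [0.74, -0.54]]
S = [0.29, 0.1]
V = [[0.37, 0.93], [-0.93, 0.37]]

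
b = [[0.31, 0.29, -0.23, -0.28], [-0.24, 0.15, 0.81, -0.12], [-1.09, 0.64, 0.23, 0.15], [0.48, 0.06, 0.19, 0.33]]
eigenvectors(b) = [[(0.27+0j),0.05+0.00j,(0.18+0.38j),(0.18-0.38j)], [-0.60+0.00j,(-0.67+0j),(-0.07+0.58j),-0.07-0.58j], [(0.72+0j),(-0.7+0j),(-0.19+0.26j),(-0.19-0.26j)], [(-0.21+0j),(-0.23+0j),0.61+0.00j,(0.61-0j)]]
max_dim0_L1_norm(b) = 2.12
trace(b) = 1.02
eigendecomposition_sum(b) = [[(-0.11-0j), 0.13-0.00j, (-0.13+0j), -0j], [0.24+0.00j, (-0.29+0j), 0.30-0.00j, (-0.01+0j)], [-0.29-0.00j, (0.34-0j), -0.35+0.00j, 0.01-0.00j], [0.09+0.00j, -0.10+0.00j, (0.1-0j), (-0+0j)]] + [[0.05-0.00j, -0.02+0.00j, (-0.04+0j), -0.03+0.00j], [(-0.7+0j), (0.21-0j), (0.55+0j), (0.39-0j)], [(-0.73+0j), 0.22-0.00j, (0.57+0j), (0.41-0j)], [-0.24+0.00j, 0.07-0.00j, 0.19+0.00j, (0.14-0j)]] + [[(0.18+0.15j), (0.09-0.01j), -0.03-0.03j, -0.13+0.13j],[0.11+0.32j, (0.11+0.06j), (-0.02-0.05j), -0.25+0.06j],[(-0.04+0.18j), 0.04+0.06j, (0.01-0.03j), -0.14-0.04j],[(0.32-0.15j), 0.04-0.12j, (-0.05+0.02j), 0.10+0.25j]] + [[(0.18-0.15j), (0.09+0.01j), (-0.03+0.03j), -0.13-0.13j], [(0.11-0.32j), (0.11-0.06j), (-0.02+0.05j), -0.25-0.06j], [(-0.04-0.18j), (0.04-0.06j), 0.01+0.03j, (-0.14+0.04j)], [0.32+0.15j, 0.04+0.12j, -0.05-0.02j, 0.10-0.25j]]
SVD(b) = [[-0.17, 0.21, -0.96, -0.10], [0.38, -0.81, -0.21, -0.39], [0.88, 0.28, -0.13, 0.35], [-0.21, -0.46, -0.16, 0.85]] @ diag([1.4288089381269047, 0.7871321708816721, 0.49258440055686165, 0.45879033579600775]) @ [[-0.85, 0.39, 0.36, 0.05], [-0.34, 0.12, -0.93, -0.09], [-0.36, -0.82, -0.01, 0.45], [0.19, 0.41, -0.11, 0.89]]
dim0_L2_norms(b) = [1.25, 0.72, 0.89, 0.47]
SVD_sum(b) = [[0.21, -0.10, -0.09, -0.01],[-0.46, 0.21, 0.20, 0.02],[-1.07, 0.50, 0.45, 0.06],[0.25, -0.12, -0.11, -0.01]] + [[-0.06,  0.02,  -0.15,  -0.02], [0.22,  -0.08,  0.59,  0.06], [-0.08,  0.03,  -0.21,  -0.02], [0.13,  -0.04,  0.34,  0.03]] + [[0.17,0.39,0.01,-0.21], [0.04,0.08,0.00,-0.05], [0.02,0.05,0.00,-0.03], [0.03,0.06,0.0,-0.03]] + [[-0.01, -0.02, 0.01, -0.04], [-0.03, -0.07, 0.02, -0.16], [0.03, 0.06, -0.02, 0.14], [0.07, 0.16, -0.04, 0.35]]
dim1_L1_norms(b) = [1.11, 1.32, 2.11, 1.06]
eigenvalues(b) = [(-0.75+0j), (0.97+0j), (0.4+0.43j), (0.4-0.43j)]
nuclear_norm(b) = 3.17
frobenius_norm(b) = 1.76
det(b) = -0.25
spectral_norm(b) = 1.43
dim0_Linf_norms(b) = [1.09, 0.64, 0.81, 0.33]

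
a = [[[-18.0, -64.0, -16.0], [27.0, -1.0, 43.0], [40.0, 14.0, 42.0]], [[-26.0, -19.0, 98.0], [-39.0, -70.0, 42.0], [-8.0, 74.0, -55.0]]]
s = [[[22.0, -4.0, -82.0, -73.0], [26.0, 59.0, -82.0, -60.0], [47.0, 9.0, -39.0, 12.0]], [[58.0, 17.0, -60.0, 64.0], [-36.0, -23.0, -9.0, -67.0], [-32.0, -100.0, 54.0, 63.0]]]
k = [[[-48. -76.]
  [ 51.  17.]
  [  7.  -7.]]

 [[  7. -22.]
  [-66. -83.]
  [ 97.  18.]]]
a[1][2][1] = 74.0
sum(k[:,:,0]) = 48.0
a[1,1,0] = -39.0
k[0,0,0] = -48.0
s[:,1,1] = [59.0, -23.0]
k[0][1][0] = 51.0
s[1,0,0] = 58.0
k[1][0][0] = 7.0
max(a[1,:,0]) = -8.0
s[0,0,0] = 22.0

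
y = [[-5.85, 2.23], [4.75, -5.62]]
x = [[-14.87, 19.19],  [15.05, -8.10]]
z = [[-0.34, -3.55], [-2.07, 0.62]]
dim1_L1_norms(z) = [3.89, 2.69]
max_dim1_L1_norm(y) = 10.37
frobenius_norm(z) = 4.17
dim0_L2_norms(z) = [2.1, 3.6]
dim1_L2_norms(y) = [6.26, 7.36]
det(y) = 22.28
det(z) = -7.56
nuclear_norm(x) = 34.90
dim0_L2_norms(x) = [21.16, 20.83]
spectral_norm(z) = 3.60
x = z @ y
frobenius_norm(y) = 9.66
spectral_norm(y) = 9.36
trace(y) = -11.47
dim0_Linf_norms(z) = [2.07, 3.55]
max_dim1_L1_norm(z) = 3.89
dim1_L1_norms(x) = [34.06, 23.15]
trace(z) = 0.28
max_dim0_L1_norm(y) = 10.6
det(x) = -168.36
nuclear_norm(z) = 5.70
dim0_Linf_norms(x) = [15.05, 19.19]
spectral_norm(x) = 29.12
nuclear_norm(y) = 11.74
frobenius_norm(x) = 29.69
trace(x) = -22.97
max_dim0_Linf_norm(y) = 5.85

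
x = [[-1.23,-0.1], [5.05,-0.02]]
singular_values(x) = [5.2, 0.1]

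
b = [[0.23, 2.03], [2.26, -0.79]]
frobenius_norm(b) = 3.15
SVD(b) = [[0.46, -0.89], [-0.89, -0.46]] @ diag([2.50749212627549, 1.9020996915688777]) @ [[-0.76, 0.65], [-0.65, -0.76]]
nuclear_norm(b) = 4.41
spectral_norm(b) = 2.51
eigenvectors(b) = [[0.77, -0.6], [0.64, 0.80]]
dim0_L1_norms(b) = [2.49, 2.82]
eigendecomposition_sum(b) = [[1.18, 0.89],[0.99, 0.74]] + [[-0.95, 1.14], [1.27, -1.53]]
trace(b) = -0.56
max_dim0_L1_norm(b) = 2.82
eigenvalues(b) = [1.92, -2.48]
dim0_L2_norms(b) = [2.27, 2.18]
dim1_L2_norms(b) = [2.04, 2.39]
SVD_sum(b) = [[-0.87, 0.74], [1.70, -1.45]] + [[1.10, 1.29], [0.56, 0.66]]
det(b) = -4.77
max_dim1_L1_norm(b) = 3.05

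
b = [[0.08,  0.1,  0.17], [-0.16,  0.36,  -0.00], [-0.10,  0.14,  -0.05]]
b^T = [[0.08,-0.16,-0.10], [0.1,0.36,0.14], [0.17,-0.0,-0.05]]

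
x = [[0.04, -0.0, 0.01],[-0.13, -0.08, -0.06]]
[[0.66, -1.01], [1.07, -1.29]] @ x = [[0.16, 0.08, 0.07],[0.21, 0.10, 0.09]]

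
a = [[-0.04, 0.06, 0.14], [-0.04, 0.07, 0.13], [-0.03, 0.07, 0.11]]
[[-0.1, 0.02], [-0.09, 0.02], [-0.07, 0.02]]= a@[[0.63,-0.24], [0.00,0.12], [-0.50,0.01]]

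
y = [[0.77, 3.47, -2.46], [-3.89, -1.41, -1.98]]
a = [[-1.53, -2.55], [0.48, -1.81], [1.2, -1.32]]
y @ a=[[-2.46, -5.00], [2.90, 15.09]]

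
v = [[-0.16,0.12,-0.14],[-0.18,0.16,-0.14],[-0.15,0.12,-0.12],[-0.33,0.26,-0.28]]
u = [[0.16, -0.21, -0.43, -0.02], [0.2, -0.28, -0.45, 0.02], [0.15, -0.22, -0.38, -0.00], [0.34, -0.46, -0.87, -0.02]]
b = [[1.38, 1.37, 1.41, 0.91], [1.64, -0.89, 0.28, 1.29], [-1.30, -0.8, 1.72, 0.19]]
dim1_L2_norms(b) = [2.57, 2.29, 2.31]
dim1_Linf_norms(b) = [1.41, 1.64, 1.72]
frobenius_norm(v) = 0.67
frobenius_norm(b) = 4.14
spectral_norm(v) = 0.67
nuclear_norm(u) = 1.43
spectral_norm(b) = 2.96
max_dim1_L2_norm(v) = 0.5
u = v @ b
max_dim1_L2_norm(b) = 2.57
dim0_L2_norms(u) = [0.45, 0.62, 1.14, 0.03]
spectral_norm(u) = 1.37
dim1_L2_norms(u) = [0.5, 0.57, 0.46, 1.04]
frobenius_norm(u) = 1.37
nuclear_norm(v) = 0.69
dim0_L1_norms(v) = [0.82, 0.66, 0.68]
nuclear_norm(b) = 7.02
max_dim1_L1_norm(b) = 5.07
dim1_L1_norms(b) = [5.07, 4.1, 4.01]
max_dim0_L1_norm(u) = 2.13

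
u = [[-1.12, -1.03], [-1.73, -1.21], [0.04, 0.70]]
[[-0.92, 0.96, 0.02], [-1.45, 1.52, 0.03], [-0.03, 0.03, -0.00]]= u @ [[0.9, -0.94, -0.02], [-0.09, 0.09, 0.00]]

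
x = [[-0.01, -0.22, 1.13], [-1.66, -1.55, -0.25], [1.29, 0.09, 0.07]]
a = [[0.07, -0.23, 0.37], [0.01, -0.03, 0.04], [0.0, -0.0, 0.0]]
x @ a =[[-0.0, 0.01, -0.01], [-0.13, 0.43, -0.68], [0.09, -0.3, 0.48]]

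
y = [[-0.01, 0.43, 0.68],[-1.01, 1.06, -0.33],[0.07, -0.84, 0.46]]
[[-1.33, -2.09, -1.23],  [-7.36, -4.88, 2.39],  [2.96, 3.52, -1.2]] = y@[[3.95, 0.38, -1.48], [-3.15, -4.34, 0.23], [0.09, -0.33, -1.97]]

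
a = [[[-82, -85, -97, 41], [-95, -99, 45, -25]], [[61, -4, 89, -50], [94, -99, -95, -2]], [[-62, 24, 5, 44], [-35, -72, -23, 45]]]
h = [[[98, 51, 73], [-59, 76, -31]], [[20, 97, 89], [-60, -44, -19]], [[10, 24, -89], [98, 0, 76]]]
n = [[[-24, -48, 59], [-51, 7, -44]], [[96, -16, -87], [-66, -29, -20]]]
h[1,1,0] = -60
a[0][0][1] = -85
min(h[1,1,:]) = -60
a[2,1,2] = -23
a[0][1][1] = -99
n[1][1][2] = -20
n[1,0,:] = [96, -16, -87]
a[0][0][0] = -82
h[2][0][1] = 24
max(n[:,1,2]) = -20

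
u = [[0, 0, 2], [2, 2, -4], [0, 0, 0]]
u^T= [[0, 2, 0], [0, 2, 0], [2, -4, 0]]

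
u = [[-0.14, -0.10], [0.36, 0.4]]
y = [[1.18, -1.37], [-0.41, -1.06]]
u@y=[[-0.12, 0.30], [0.26, -0.92]]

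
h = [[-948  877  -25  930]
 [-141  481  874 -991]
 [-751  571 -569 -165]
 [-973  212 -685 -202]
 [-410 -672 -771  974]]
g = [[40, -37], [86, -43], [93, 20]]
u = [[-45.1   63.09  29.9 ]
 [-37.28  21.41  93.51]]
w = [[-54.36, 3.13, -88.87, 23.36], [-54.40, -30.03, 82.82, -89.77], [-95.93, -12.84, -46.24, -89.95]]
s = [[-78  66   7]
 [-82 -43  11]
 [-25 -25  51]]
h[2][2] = -569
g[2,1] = 20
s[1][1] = -43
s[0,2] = 7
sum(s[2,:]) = 1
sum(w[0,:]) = -116.74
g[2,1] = 20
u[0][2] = 29.9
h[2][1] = 571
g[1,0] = 86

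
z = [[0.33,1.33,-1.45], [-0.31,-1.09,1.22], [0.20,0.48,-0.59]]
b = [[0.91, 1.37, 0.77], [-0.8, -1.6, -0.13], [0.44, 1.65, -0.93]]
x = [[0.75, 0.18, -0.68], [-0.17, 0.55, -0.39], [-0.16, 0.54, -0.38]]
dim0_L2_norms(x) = [0.79, 0.79, 0.87]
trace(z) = -1.35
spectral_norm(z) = 2.71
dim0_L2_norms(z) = [0.49, 1.79, 1.98]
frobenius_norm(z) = 2.72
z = b @ x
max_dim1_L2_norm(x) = 1.03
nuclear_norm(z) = 2.79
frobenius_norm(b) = 3.21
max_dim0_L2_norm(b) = 2.68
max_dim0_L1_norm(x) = 1.45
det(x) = 0.00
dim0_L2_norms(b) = [1.29, 2.68, 1.21]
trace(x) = 0.92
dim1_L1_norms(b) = [3.05, 2.53, 3.02]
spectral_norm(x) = 1.16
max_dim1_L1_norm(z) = 3.11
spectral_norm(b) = 2.94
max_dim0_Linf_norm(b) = 1.65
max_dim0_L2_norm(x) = 0.87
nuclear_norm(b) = 4.23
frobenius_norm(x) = 1.42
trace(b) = -1.62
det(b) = -0.02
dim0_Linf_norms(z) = [0.33, 1.33, 1.45]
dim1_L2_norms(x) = [1.03, 0.7, 0.68]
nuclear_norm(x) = 1.98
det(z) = -0.00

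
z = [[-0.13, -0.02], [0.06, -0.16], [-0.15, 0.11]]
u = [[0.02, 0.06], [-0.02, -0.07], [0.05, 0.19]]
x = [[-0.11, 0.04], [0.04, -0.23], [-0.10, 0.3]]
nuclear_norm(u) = 0.22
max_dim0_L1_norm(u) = 0.32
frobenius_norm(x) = 0.41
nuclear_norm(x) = 0.50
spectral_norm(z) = 0.25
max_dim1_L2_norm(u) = 0.2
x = u + z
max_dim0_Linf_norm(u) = 0.19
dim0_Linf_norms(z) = [0.15, 0.16]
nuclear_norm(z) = 0.38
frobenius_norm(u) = 0.22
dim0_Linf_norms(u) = [0.05, 0.19]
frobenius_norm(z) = 0.28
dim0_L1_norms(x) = [0.25, 0.57]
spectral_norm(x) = 0.40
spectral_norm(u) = 0.22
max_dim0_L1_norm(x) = 0.57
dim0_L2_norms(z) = [0.21, 0.2]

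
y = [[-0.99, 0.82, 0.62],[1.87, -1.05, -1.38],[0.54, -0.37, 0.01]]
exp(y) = [[0.72, 0.35, 0.17], [0.74, 0.75, -0.78], [0.24, -0.17, 1.25]]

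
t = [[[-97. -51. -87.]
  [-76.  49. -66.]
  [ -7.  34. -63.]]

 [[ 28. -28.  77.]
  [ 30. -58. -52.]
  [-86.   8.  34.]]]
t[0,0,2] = -87.0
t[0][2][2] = -63.0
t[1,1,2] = -52.0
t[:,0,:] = [[-97.0, -51.0, -87.0], [28.0, -28.0, 77.0]]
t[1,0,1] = -28.0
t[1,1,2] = -52.0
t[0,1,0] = -76.0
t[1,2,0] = -86.0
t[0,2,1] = 34.0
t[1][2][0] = -86.0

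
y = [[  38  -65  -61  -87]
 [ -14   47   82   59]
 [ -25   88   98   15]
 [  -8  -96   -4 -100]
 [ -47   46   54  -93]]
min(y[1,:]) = -14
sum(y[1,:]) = 174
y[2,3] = 15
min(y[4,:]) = -93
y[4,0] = -47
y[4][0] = -47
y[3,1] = -96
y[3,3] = -100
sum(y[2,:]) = 176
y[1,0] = -14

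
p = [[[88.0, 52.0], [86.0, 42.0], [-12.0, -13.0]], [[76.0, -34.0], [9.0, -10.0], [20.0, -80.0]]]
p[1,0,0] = 76.0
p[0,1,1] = 42.0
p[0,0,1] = 52.0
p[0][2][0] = -12.0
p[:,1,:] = [[86.0, 42.0], [9.0, -10.0]]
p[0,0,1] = 52.0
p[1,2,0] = 20.0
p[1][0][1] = -34.0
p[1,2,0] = 20.0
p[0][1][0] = 86.0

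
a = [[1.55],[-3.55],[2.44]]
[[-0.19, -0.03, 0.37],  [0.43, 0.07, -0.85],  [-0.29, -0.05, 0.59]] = a @ [[-0.12, -0.02, 0.24]]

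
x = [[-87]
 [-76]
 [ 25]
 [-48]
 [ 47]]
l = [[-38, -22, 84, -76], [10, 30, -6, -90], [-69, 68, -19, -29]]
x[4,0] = 47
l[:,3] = [-76, -90, -29]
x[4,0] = 47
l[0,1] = -22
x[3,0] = -48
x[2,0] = 25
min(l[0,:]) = -76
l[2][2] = -19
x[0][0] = -87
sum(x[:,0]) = -139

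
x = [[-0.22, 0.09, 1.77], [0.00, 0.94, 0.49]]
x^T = [[-0.22,  0.00],[0.09,  0.94],[1.77,  0.49]]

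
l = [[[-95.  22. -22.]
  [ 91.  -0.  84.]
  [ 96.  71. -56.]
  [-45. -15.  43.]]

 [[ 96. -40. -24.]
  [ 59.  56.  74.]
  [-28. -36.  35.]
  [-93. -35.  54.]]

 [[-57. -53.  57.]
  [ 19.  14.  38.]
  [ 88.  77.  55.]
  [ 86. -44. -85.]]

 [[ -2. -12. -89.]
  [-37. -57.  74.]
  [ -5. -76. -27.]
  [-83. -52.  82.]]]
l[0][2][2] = -56.0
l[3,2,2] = -27.0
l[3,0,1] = -12.0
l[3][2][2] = -27.0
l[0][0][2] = -22.0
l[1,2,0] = -28.0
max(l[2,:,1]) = 77.0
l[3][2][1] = -76.0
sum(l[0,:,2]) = 49.0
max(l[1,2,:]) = 35.0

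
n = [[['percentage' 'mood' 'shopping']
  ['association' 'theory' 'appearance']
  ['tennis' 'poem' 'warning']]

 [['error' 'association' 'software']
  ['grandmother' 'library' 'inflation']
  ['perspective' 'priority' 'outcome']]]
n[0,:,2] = ['shopping', 'appearance', 'warning']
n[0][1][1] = 'theory'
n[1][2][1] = 'priority'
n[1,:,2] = ['software', 'inflation', 'outcome']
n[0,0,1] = 'mood'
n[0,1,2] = 'appearance'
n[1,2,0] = 'perspective'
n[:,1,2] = ['appearance', 'inflation']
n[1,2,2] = 'outcome'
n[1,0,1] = 'association'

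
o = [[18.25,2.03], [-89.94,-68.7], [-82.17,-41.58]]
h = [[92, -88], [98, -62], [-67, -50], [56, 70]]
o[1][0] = -89.94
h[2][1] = -50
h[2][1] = -50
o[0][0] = 18.25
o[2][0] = -82.17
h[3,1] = 70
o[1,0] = -89.94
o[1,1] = -68.7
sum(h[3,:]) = 126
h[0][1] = -88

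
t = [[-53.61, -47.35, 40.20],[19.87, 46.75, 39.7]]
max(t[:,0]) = 19.87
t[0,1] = -47.35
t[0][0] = -53.61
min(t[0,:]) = -53.61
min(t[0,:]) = -53.61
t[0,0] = -53.61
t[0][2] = 40.2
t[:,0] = [-53.61, 19.87]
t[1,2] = 39.7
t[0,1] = -47.35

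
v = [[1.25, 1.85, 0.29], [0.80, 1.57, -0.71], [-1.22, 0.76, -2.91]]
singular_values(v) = [3.35, 2.82, 0.17]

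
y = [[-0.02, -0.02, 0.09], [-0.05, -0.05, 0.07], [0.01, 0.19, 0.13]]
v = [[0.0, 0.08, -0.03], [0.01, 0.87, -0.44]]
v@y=[[-0.00, -0.01, 0.0], [-0.05, -0.13, 0.0]]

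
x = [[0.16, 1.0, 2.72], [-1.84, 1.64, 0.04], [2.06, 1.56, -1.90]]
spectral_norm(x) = 3.64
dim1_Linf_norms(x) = [2.72, 1.84, 2.06]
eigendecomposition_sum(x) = [[-1.03+0.00j, -0.29+0.00j, (1.63-0j)],[(-0.37+0j), -0.10+0.00j, 0.59-0.00j],[1.57-0.00j, (0.44-0j), -2.49+0.00j]] + [[0.59+0.62j, (0.64-0.83j), 0.54+0.21j], [(-0.73+0.61j), (0.87+0.78j), -0.28+0.58j], [(0.25+0.5j), (0.56-0.39j), (0.29+0.24j)]] + [[(0.59-0.62j), (0.64+0.83j), (0.54-0.21j)],[-0.73-0.61j, (0.87-0.78j), -0.28-0.58j],[0.25-0.50j, (0.56+0.39j), 0.29-0.24j]]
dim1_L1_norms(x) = [3.88, 3.52, 5.52]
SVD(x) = [[0.59, -0.60, -0.54], [0.26, -0.49, 0.83], [-0.76, -0.63, -0.14]] @ diag([3.643801265826556, 2.4824022891838475, 2.312658904770777]) @ [[-0.54, -0.05, 0.84], [-0.20, -0.96, -0.18], [-0.82, 0.26, -0.51]]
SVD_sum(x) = [[-1.16, -0.10, 1.82], [-0.5, -0.04, 0.79], [1.49, 0.13, -2.34]] + [[0.29,  1.43,  0.26], [0.24,  1.18,  0.22], [0.31,  1.51,  0.28]] + [[1.03, -0.33, 0.63], [-1.58, 0.50, -0.97], [0.26, -0.08, 0.16]]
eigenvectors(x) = [[0.54+0.00j, -0.04-0.61j, (-0.04+0.61j)], [(0.19+0j), 0.68+0.00j, 0.68-0.00j], [(-0.82+0j), 0.09-0.39j, (0.09+0.39j)]]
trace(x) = -0.10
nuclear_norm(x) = 8.44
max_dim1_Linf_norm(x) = 2.72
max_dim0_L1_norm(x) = 4.66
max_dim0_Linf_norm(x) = 2.72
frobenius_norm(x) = 4.98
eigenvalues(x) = [(-3.62+0j), (1.76+1.64j), (1.76-1.64j)]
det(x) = -20.92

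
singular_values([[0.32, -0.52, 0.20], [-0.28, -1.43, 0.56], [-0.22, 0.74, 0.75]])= [1.71, 0.97, 0.38]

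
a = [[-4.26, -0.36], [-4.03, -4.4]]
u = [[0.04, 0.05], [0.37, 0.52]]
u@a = [[-0.37, -0.23], [-3.67, -2.42]]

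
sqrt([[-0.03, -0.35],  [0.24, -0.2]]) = [[0.44,  -0.58], [0.39,  0.16]]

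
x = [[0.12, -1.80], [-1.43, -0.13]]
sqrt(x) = [[0.68+0.59j, (-0.71+0.71j)], [(-0.56+0.56j), (0.58+0.68j)]]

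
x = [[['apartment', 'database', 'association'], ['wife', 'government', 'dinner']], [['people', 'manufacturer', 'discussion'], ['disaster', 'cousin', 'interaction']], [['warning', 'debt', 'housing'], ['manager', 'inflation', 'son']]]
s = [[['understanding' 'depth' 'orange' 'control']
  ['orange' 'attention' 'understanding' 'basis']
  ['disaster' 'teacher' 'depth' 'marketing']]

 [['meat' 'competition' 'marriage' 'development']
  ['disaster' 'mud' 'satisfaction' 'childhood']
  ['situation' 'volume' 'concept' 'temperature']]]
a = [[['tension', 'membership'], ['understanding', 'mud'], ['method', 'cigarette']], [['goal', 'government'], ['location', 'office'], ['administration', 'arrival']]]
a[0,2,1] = 'cigarette'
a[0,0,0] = 'tension'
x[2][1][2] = 'son'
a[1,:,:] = [['goal', 'government'], ['location', 'office'], ['administration', 'arrival']]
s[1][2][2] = 'concept'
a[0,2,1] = 'cigarette'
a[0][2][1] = 'cigarette'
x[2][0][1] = 'debt'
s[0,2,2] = 'depth'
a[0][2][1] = 'cigarette'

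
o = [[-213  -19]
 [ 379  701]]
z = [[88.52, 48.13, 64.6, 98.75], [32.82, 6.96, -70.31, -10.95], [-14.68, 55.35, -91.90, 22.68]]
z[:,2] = [64.6, -70.31, -91.9]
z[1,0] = 32.82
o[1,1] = 701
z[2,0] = -14.68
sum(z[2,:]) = -28.550000000000004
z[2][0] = -14.68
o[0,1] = -19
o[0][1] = -19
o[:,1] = [-19, 701]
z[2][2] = -91.9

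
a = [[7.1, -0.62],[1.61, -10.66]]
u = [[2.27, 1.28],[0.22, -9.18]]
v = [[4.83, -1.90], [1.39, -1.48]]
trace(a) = -3.56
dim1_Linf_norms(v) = [4.83, 1.48]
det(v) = -4.51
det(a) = -74.69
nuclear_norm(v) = 6.33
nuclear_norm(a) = 17.79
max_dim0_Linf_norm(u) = 9.18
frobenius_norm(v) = 5.57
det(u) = -21.12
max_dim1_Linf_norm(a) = 10.66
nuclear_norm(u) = 11.55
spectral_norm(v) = 5.51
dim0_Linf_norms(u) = [2.27, 9.18]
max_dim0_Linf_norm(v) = 4.83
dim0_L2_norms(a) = [7.28, 10.68]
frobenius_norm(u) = 9.55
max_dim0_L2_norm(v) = 5.03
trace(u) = -6.91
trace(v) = 3.35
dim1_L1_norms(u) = [3.55, 9.4]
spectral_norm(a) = 10.99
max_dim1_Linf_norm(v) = 4.83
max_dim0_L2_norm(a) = 10.68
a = u + v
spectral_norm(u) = 9.27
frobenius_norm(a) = 12.92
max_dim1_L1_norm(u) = 9.4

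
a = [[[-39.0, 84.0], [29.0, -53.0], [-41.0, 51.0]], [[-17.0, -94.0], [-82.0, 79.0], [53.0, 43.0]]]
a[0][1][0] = 29.0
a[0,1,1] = -53.0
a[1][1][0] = -82.0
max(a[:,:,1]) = 84.0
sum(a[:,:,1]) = 110.0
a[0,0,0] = -39.0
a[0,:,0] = [-39.0, 29.0, -41.0]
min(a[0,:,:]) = -53.0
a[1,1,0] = -82.0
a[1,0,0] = -17.0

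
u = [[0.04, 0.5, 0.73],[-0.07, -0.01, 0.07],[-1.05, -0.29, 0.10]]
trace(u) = 0.13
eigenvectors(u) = [[0.64j,-0.64j,(0.29+0j)], [-0.05+0.05j,(-0.05-0.05j),-0.80+0.00j], [-0.76+0.00j,-0.76-0.00j,0.52+0.00j]]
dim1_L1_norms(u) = [1.27, 0.15, 1.44]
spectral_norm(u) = 1.11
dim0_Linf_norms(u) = [1.05, 0.5, 0.73]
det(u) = -0.03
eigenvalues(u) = [(0.08+0.91j), (0.08-0.91j), (-0.03+0j)]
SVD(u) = [[-0.24,-0.97,0.07], [0.06,-0.08,-0.99], [0.97,-0.24,0.08]] @ diag([1.1090846148988496, 0.8719206055839674, 0.026187297545915828]) @ [[-0.93, -0.36, -0.07], [0.25, -0.48, -0.84], [-0.27, 0.8, -0.53]]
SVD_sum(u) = [[0.25, 0.1, 0.02], [-0.06, -0.02, -0.00], [-1.0, -0.39, -0.07]] + [[-0.21, 0.40, 0.71], [-0.02, 0.03, 0.06], [-0.05, 0.1, 0.17]] + [[-0.00, 0.00, -0.00], [0.01, -0.02, 0.01], [-0.0, 0.0, -0.0]]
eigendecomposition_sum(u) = [[0.02+0.44j, 0.24+0.13j, 0.37-0.04j],[-0.04+0.04j, 0.01+0.03j, (0.03+0.03j)],[-0.52+0.02j, -0.15+0.29j, (0.05+0.43j)]] + [[0.02-0.44j, (0.24-0.13j), (0.37+0.04j)], [-0.04-0.04j, 0.01-0.03j, (0.03-0.03j)], [-0.52-0.02j, -0.15-0.29j, 0.05-0.43j]] + [[(-0-0j), 0.01+0.00j, (-0+0j)], [0.00+0.00j, (-0.03-0j), 0.00-0.00j], [(-0-0j), (0.02+0j), (-0+0j)]]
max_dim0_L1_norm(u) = 1.16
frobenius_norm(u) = 1.41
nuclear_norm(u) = 2.01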